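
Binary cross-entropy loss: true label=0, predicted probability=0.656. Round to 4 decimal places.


For y=0: Loss = -log(1-p)
= -log(1 - 0.656)
= -log(0.344)
= -(-1.0671)
= 1.0671

1.0671


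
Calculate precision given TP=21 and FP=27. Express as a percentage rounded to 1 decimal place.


Precision = TP / (TP + FP) * 100
= 21 / (21 + 27)
= 21 / 48
= 0.4375
= 43.8%

43.8


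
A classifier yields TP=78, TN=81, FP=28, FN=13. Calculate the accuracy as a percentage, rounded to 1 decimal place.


Accuracy = (TP + TN) / (TP + TN + FP + FN) * 100
= (78 + 81) / (78 + 81 + 28 + 13)
= 159 / 200
= 0.795
= 79.5%

79.5


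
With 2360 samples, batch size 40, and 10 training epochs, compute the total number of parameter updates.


Iterations per epoch = 2360 / 40 = 59
Total updates = iterations_per_epoch * epochs
= 59 * 10
= 590

590


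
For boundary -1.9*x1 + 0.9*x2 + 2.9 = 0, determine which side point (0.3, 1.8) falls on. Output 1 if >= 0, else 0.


Compute -1.9 * 0.3 + 0.9 * 1.8 + 2.9
= -0.57 + 1.62 + 2.9
= 3.95
Since 3.95 >= 0, the point is on the positive side.

1


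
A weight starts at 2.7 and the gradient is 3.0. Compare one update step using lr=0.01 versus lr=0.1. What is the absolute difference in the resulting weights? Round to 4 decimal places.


With lr=0.01: w_new = 2.7 - 0.01 * 3.0 = 2.67
With lr=0.1: w_new = 2.7 - 0.1 * 3.0 = 2.4
Absolute difference = |2.67 - 2.4|
= 0.2700

0.2700


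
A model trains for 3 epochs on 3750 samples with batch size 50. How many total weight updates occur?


Iterations per epoch = 3750 / 50 = 75
Total updates = iterations_per_epoch * epochs
= 75 * 3
= 225

225


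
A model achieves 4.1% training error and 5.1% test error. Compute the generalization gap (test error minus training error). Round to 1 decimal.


Generalization gap = test_error - train_error
= 5.1 - 4.1
= 1.0%
A small gap suggests good generalization.

1.0


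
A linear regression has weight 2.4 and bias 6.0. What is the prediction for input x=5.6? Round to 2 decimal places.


y = 2.4 * 5.6 + (6.0)
= 13.44 + (6.0)
= 19.44

19.44


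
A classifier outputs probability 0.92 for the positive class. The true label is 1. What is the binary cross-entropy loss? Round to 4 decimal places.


For y=1: Loss = -log(p)
= -log(0.92)
= -(-0.0834)
= 0.0834

0.0834


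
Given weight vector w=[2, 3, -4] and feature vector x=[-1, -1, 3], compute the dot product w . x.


Element-wise products:
2 * -1 = -2
3 * -1 = -3
-4 * 3 = -12
Sum = -2 + -3 + -12
= -17

-17


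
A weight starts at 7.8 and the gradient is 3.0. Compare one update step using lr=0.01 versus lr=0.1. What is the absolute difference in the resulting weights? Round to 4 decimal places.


With lr=0.01: w_new = 7.8 - 0.01 * 3.0 = 7.77
With lr=0.1: w_new = 7.8 - 0.1 * 3.0 = 7.5
Absolute difference = |7.77 - 7.5|
= 0.2700

0.2700


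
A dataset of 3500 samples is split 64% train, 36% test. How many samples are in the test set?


Train samples = 3500 * 64% = 2240
Test samples = 3500 - 2240
= 1260

1260


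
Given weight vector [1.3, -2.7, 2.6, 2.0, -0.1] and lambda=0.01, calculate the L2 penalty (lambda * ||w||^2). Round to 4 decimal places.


Squaring each weight:
1.3^2 = 1.69
(-2.7)^2 = 7.29
2.6^2 = 6.76
2.0^2 = 4.0
(-0.1)^2 = 0.01
Sum of squares = 19.75
Penalty = 0.01 * 19.75 = 0.1975

0.1975


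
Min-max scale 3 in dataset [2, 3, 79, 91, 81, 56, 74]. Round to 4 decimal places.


Min = 2, Max = 91
Range = 91 - 2 = 89
Scaled = (x - min) / (max - min)
= (3 - 2) / 89
= 1 / 89
= 0.0112

0.0112


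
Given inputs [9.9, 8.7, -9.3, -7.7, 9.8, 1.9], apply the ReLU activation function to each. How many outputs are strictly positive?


ReLU(x) = max(0, x) for each element:
ReLU(9.9) = 9.9
ReLU(8.7) = 8.7
ReLU(-9.3) = 0
ReLU(-7.7) = 0
ReLU(9.8) = 9.8
ReLU(1.9) = 1.9
Active neurons (>0): 4

4


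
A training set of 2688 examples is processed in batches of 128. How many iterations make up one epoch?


Iterations per epoch = dataset_size / batch_size
= 2688 / 128
= 21

21


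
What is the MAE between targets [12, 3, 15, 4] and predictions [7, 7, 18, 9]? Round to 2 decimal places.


Absolute errors: [5, 4, 3, 5]
Sum of absolute errors = 17
MAE = 17 / 4 = 4.25

4.25


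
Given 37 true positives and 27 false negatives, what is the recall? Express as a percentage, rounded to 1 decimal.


Recall = TP / (TP + FN) * 100
= 37 / (37 + 27)
= 37 / 64
= 0.5781
= 57.8%

57.8


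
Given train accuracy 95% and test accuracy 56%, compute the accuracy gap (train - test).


Gap = train_accuracy - test_accuracy
= 95 - 56
= 39%
This large gap strongly indicates overfitting.

39


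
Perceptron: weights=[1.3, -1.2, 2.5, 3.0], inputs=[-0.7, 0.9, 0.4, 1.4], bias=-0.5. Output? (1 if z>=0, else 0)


z = w . x + b
= 1.3*-0.7 + -1.2*0.9 + 2.5*0.4 + 3.0*1.4 + -0.5
= -0.91 + -1.08 + 1.0 + 4.2 + -0.5
= 3.21 + -0.5
= 2.71
Since z = 2.71 >= 0, output = 1

1


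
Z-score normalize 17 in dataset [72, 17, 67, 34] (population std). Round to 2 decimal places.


Mean = (72 + 17 + 67 + 34) / 4 = 47.5
Variance = sum((x_i - mean)^2) / n = 523.25
Std = sqrt(523.25) = 22.8747
Z = (x - mean) / std
= (17 - 47.5) / 22.8747
= -30.5 / 22.8747
= -1.33

-1.33


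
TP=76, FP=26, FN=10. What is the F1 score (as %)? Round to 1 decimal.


Precision = TP / (TP + FP) = 76 / 102 = 0.7451
Recall = TP / (TP + FN) = 76 / 86 = 0.8837
F1 = 2 * P * R / (P + R)
= 2 * 0.7451 * 0.8837 / (0.7451 + 0.8837)
= 1.3169 / 1.6288
= 0.8085
As percentage: 80.9%

80.9


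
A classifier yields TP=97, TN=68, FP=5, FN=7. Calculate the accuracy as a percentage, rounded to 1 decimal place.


Accuracy = (TP + TN) / (TP + TN + FP + FN) * 100
= (97 + 68) / (97 + 68 + 5 + 7)
= 165 / 177
= 0.9322
= 93.2%

93.2


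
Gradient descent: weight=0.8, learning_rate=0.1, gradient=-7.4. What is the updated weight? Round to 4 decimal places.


w_new = w_old - lr * gradient
= 0.8 - 0.1 * -7.4
= 0.8 - (-0.74)
= 1.5400

1.5400


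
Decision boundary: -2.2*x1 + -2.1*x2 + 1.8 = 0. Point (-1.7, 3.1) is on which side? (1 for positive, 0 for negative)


Compute -2.2 * -1.7 + -2.1 * 3.1 + 1.8
= 3.74 + -6.51 + 1.8
= -0.97
Since -0.97 < 0, the point is on the negative side.

0


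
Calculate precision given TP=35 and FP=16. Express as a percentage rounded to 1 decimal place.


Precision = TP / (TP + FP) * 100
= 35 / (35 + 16)
= 35 / 51
= 0.6863
= 68.6%

68.6


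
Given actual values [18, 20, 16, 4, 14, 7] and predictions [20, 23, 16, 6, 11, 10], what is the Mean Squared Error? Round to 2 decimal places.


Differences: [-2, -3, 0, -2, 3, -3]
Squared errors: [4, 9, 0, 4, 9, 9]
Sum of squared errors = 35
MSE = 35 / 6 = 5.83

5.83


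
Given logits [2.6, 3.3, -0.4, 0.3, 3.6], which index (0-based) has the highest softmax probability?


Softmax is a monotonic transformation, so it preserves the argmax.
We need to find the index of the maximum logit.
Index 0: 2.6
Index 1: 3.3
Index 2: -0.4
Index 3: 0.3
Index 4: 3.6
Maximum logit = 3.6 at index 4

4


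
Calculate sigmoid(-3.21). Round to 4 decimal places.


sigmoid(z) = 1 / (1 + exp(-z))
exp(-(-3.21)) = exp(3.21) = 24.7791
1 + 24.7791 = 25.7791
1 / 25.7791 = 0.0388

0.0388


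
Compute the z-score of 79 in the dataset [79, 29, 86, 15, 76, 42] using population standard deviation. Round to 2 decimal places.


Mean = (79 + 29 + 86 + 15 + 76 + 42) / 6 = 54.5
Variance = sum((x_i - mean)^2) / n = 736.9167
Std = sqrt(736.9167) = 27.1462
Z = (x - mean) / std
= (79 - 54.5) / 27.1462
= 24.5 / 27.1462
= 0.90

0.90


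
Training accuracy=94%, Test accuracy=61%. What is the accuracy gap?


Gap = train_accuracy - test_accuracy
= 94 - 61
= 33%
This large gap strongly indicates overfitting.

33


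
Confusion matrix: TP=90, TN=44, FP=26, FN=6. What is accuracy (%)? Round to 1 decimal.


Accuracy = (TP + TN) / (TP + TN + FP + FN) * 100
= (90 + 44) / (90 + 44 + 26 + 6)
= 134 / 166
= 0.8072
= 80.7%

80.7


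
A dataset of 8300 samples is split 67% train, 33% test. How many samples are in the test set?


Train samples = 8300 * 67% = 5561
Test samples = 8300 - 5561
= 2739

2739


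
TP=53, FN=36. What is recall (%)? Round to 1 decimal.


Recall = TP / (TP + FN) * 100
= 53 / (53 + 36)
= 53 / 89
= 0.5955
= 59.6%

59.6


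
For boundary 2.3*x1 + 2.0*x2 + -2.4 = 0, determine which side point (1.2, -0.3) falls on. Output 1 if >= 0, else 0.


Compute 2.3 * 1.2 + 2.0 * -0.3 + -2.4
= 2.76 + -0.6 + -2.4
= -0.24
Since -0.24 < 0, the point is on the negative side.

0


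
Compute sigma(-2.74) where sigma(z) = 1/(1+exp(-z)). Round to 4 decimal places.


sigmoid(z) = 1 / (1 + exp(-z))
exp(-(-2.74)) = exp(2.74) = 15.487
1 + 15.487 = 16.487
1 / 16.487 = 0.0607

0.0607


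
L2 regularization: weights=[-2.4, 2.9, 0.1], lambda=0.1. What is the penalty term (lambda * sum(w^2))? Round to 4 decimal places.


Squaring each weight:
(-2.4)^2 = 5.76
2.9^2 = 8.41
0.1^2 = 0.01
Sum of squares = 14.18
Penalty = 0.1 * 14.18 = 1.4180

1.4180


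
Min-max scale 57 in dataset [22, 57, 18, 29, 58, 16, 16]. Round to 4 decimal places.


Min = 16, Max = 58
Range = 58 - 16 = 42
Scaled = (x - min) / (max - min)
= (57 - 16) / 42
= 41 / 42
= 0.9762

0.9762


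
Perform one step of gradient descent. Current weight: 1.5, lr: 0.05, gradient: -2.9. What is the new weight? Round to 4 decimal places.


w_new = w_old - lr * gradient
= 1.5 - 0.05 * -2.9
= 1.5 - (-0.145)
= 1.6450

1.6450


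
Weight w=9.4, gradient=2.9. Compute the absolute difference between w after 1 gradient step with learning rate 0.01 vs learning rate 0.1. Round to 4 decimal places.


With lr=0.01: w_new = 9.4 - 0.01 * 2.9 = 9.371
With lr=0.1: w_new = 9.4 - 0.1 * 2.9 = 9.11
Absolute difference = |9.371 - 9.11|
= 0.2610

0.2610


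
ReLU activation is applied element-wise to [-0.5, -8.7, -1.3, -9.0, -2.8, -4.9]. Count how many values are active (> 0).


ReLU(x) = max(0, x) for each element:
ReLU(-0.5) = 0
ReLU(-8.7) = 0
ReLU(-1.3) = 0
ReLU(-9.0) = 0
ReLU(-2.8) = 0
ReLU(-4.9) = 0
Active neurons (>0): 0

0


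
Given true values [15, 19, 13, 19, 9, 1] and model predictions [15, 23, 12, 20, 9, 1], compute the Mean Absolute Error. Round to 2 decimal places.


Absolute errors: [0, 4, 1, 1, 0, 0]
Sum of absolute errors = 6
MAE = 6 / 6 = 1.00

1.00


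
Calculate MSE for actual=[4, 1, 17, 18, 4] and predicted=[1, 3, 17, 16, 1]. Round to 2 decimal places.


Differences: [3, -2, 0, 2, 3]
Squared errors: [9, 4, 0, 4, 9]
Sum of squared errors = 26
MSE = 26 / 5 = 5.20

5.20


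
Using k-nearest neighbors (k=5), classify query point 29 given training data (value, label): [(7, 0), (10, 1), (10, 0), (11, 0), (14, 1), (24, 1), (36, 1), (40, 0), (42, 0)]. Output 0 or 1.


Distances from query 29:
Point 24 (class 1): distance = 5
Point 36 (class 1): distance = 7
Point 40 (class 0): distance = 11
Point 42 (class 0): distance = 13
Point 14 (class 1): distance = 15
K=5 nearest neighbors: classes = [1, 1, 0, 0, 1]
Votes for class 1: 3 / 5
Majority vote => class 1

1


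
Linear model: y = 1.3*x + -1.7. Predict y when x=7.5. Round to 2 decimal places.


y = 1.3 * 7.5 + (-1.7)
= 9.75 + (-1.7)
= 8.05

8.05


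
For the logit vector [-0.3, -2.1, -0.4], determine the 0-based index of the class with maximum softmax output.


Softmax is a monotonic transformation, so it preserves the argmax.
We need to find the index of the maximum logit.
Index 0: -0.3
Index 1: -2.1
Index 2: -0.4
Maximum logit = -0.3 at index 0

0


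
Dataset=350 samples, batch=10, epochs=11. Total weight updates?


Iterations per epoch = 350 / 10 = 35
Total updates = iterations_per_epoch * epochs
= 35 * 11
= 385

385


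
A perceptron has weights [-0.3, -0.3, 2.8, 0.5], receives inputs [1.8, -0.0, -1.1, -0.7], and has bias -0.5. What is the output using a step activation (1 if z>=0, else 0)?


z = w . x + b
= -0.3*1.8 + -0.3*-0.0 + 2.8*-1.1 + 0.5*-0.7 + -0.5
= -0.54 + 0.0 + -3.08 + -0.35 + -0.5
= -3.97 + -0.5
= -4.47
Since z = -4.47 < 0, output = 0

0


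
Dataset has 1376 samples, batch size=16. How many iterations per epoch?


Iterations per epoch = dataset_size / batch_size
= 1376 / 16
= 86

86


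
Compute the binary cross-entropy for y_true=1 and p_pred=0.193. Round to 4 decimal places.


For y=1: Loss = -log(p)
= -log(0.193)
= -(-1.6451)
= 1.6451

1.6451


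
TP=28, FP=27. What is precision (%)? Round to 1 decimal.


Precision = TP / (TP + FP) * 100
= 28 / (28 + 27)
= 28 / 55
= 0.5091
= 50.9%

50.9


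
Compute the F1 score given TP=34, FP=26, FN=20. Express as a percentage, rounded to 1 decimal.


Precision = TP / (TP + FP) = 34 / 60 = 0.5667
Recall = TP / (TP + FN) = 34 / 54 = 0.6296
F1 = 2 * P * R / (P + R)
= 2 * 0.5667 * 0.6296 / (0.5667 + 0.6296)
= 0.7136 / 1.1963
= 0.5965
As percentage: 59.6%

59.6


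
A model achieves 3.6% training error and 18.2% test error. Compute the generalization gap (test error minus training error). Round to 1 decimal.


Generalization gap = test_error - train_error
= 18.2 - 3.6
= 14.6%
A large gap suggests overfitting.

14.6


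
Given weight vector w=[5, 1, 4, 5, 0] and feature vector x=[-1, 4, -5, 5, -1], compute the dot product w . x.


Element-wise products:
5 * -1 = -5
1 * 4 = 4
4 * -5 = -20
5 * 5 = 25
0 * -1 = 0
Sum = -5 + 4 + -20 + 25 + 0
= 4

4


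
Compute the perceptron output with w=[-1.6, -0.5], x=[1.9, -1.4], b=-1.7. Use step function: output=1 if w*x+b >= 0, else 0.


z = w . x + b
= -1.6*1.9 + -0.5*-1.4 + -1.7
= -3.04 + 0.7 + -1.7
= -2.34 + -1.7
= -4.04
Since z = -4.04 < 0, output = 0

0


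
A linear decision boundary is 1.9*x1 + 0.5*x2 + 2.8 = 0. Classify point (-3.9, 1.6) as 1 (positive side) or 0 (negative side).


Compute 1.9 * -3.9 + 0.5 * 1.6 + 2.8
= -7.41 + 0.8 + 2.8
= -3.81
Since -3.81 < 0, the point is on the negative side.

0


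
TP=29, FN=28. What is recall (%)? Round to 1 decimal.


Recall = TP / (TP + FN) * 100
= 29 / (29 + 28)
= 29 / 57
= 0.5088
= 50.9%

50.9


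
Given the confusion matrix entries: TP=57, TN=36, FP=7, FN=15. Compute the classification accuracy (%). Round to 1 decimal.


Accuracy = (TP + TN) / (TP + TN + FP + FN) * 100
= (57 + 36) / (57 + 36 + 7 + 15)
= 93 / 115
= 0.8087
= 80.9%

80.9


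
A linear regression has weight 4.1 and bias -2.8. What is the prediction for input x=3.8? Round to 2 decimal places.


y = 4.1 * 3.8 + (-2.8)
= 15.58 + (-2.8)
= 12.78

12.78


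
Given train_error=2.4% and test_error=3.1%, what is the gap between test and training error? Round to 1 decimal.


Generalization gap = test_error - train_error
= 3.1 - 2.4
= 0.7%
A small gap suggests good generalization.

0.7


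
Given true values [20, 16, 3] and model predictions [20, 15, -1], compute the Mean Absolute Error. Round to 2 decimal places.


Absolute errors: [0, 1, 4]
Sum of absolute errors = 5
MAE = 5 / 3 = 1.67

1.67


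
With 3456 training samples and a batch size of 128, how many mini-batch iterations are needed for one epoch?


Iterations per epoch = dataset_size / batch_size
= 3456 / 128
= 27

27


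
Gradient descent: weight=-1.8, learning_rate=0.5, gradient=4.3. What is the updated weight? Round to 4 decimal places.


w_new = w_old - lr * gradient
= -1.8 - 0.5 * 4.3
= -1.8 - (2.15)
= -3.9500

-3.9500


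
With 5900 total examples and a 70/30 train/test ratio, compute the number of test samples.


Train samples = 5900 * 70% = 4130
Test samples = 5900 - 4130
= 1770

1770


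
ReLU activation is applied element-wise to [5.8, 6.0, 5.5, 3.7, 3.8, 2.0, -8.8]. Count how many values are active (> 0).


ReLU(x) = max(0, x) for each element:
ReLU(5.8) = 5.8
ReLU(6.0) = 6.0
ReLU(5.5) = 5.5
ReLU(3.7) = 3.7
ReLU(3.8) = 3.8
ReLU(2.0) = 2.0
ReLU(-8.8) = 0
Active neurons (>0): 6

6


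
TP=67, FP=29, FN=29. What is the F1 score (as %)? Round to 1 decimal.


Precision = TP / (TP + FP) = 67 / 96 = 0.6979
Recall = TP / (TP + FN) = 67 / 96 = 0.6979
F1 = 2 * P * R / (P + R)
= 2 * 0.6979 * 0.6979 / (0.6979 + 0.6979)
= 0.9742 / 1.3958
= 0.6979
As percentage: 69.8%

69.8


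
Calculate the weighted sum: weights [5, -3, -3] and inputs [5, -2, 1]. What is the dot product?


Element-wise products:
5 * 5 = 25
-3 * -2 = 6
-3 * 1 = -3
Sum = 25 + 6 + -3
= 28

28


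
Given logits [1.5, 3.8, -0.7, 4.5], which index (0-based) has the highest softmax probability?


Softmax is a monotonic transformation, so it preserves the argmax.
We need to find the index of the maximum logit.
Index 0: 1.5
Index 1: 3.8
Index 2: -0.7
Index 3: 4.5
Maximum logit = 4.5 at index 3

3


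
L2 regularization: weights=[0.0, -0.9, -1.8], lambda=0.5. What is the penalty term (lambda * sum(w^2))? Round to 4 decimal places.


Squaring each weight:
0.0^2 = 0.0
(-0.9)^2 = 0.81
(-1.8)^2 = 3.24
Sum of squares = 4.05
Penalty = 0.5 * 4.05 = 2.0250

2.0250


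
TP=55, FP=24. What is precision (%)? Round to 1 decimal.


Precision = TP / (TP + FP) * 100
= 55 / (55 + 24)
= 55 / 79
= 0.6962
= 69.6%

69.6


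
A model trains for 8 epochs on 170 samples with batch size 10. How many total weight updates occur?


Iterations per epoch = 170 / 10 = 17
Total updates = iterations_per_epoch * epochs
= 17 * 8
= 136

136


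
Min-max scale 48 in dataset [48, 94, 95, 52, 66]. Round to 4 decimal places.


Min = 48, Max = 95
Range = 95 - 48 = 47
Scaled = (x - min) / (max - min)
= (48 - 48) / 47
= 0 / 47
= 0.0000

0.0000


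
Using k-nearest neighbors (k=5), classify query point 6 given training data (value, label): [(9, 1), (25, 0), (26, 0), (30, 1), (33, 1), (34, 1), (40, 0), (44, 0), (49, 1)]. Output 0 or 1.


Distances from query 6:
Point 9 (class 1): distance = 3
Point 25 (class 0): distance = 19
Point 26 (class 0): distance = 20
Point 30 (class 1): distance = 24
Point 33 (class 1): distance = 27
K=5 nearest neighbors: classes = [1, 0, 0, 1, 1]
Votes for class 1: 3 / 5
Majority vote => class 1

1


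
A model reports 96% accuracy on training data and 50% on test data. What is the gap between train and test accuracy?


Gap = train_accuracy - test_accuracy
= 96 - 50
= 46%
This large gap strongly indicates overfitting.

46


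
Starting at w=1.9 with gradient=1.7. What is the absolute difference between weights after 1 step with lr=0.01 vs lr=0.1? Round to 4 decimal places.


With lr=0.01: w_new = 1.9 - 0.01 * 1.7 = 1.883
With lr=0.1: w_new = 1.9 - 0.1 * 1.7 = 1.73
Absolute difference = |1.883 - 1.73|
= 0.1530

0.1530


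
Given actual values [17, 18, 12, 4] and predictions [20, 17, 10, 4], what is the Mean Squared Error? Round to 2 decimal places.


Differences: [-3, 1, 2, 0]
Squared errors: [9, 1, 4, 0]
Sum of squared errors = 14
MSE = 14 / 4 = 3.50

3.50


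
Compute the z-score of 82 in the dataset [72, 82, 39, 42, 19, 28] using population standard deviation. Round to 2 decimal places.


Mean = (72 + 82 + 39 + 42 + 19 + 28) / 6 = 47.0
Variance = sum((x_i - mean)^2) / n = 514.0
Std = sqrt(514.0) = 22.6716
Z = (x - mean) / std
= (82 - 47.0) / 22.6716
= 35.0 / 22.6716
= 1.54

1.54


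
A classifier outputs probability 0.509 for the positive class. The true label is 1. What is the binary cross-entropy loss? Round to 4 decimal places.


For y=1: Loss = -log(p)
= -log(0.509)
= -(-0.6753)
= 0.6753

0.6753


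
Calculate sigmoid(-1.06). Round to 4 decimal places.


sigmoid(z) = 1 / (1 + exp(-z))
exp(-(-1.06)) = exp(1.06) = 2.8864
1 + 2.8864 = 3.8864
1 / 3.8864 = 0.2573

0.2573


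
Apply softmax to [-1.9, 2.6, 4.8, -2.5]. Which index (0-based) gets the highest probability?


Softmax is a monotonic transformation, so it preserves the argmax.
We need to find the index of the maximum logit.
Index 0: -1.9
Index 1: 2.6
Index 2: 4.8
Index 3: -2.5
Maximum logit = 4.8 at index 2

2


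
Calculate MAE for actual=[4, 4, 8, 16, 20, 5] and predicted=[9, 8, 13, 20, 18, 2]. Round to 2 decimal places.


Absolute errors: [5, 4, 5, 4, 2, 3]
Sum of absolute errors = 23
MAE = 23 / 6 = 3.83

3.83


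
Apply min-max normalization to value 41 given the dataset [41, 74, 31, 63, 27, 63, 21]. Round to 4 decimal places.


Min = 21, Max = 74
Range = 74 - 21 = 53
Scaled = (x - min) / (max - min)
= (41 - 21) / 53
= 20 / 53
= 0.3774

0.3774


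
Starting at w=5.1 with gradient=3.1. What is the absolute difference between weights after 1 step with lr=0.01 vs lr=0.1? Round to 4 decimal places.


With lr=0.01: w_new = 5.1 - 0.01 * 3.1 = 5.069
With lr=0.1: w_new = 5.1 - 0.1 * 3.1 = 4.79
Absolute difference = |5.069 - 4.79|
= 0.2790

0.2790


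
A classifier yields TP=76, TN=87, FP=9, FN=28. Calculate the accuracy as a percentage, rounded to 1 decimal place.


Accuracy = (TP + TN) / (TP + TN + FP + FN) * 100
= (76 + 87) / (76 + 87 + 9 + 28)
= 163 / 200
= 0.815
= 81.5%

81.5


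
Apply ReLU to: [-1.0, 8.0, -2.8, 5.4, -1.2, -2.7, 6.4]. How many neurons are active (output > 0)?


ReLU(x) = max(0, x) for each element:
ReLU(-1.0) = 0
ReLU(8.0) = 8.0
ReLU(-2.8) = 0
ReLU(5.4) = 5.4
ReLU(-1.2) = 0
ReLU(-2.7) = 0
ReLU(6.4) = 6.4
Active neurons (>0): 3

3


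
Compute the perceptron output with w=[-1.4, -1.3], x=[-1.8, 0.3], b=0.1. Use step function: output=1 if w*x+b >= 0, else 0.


z = w . x + b
= -1.4*-1.8 + -1.3*0.3 + 0.1
= 2.52 + -0.39 + 0.1
= 2.13 + 0.1
= 2.23
Since z = 2.23 >= 0, output = 1

1


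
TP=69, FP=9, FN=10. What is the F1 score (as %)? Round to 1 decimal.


Precision = TP / (TP + FP) = 69 / 78 = 0.8846
Recall = TP / (TP + FN) = 69 / 79 = 0.8734
F1 = 2 * P * R / (P + R)
= 2 * 0.8846 * 0.8734 / (0.8846 + 0.8734)
= 1.5453 / 1.758
= 0.879
As percentage: 87.9%

87.9


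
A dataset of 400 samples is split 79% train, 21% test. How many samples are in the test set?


Train samples = 400 * 79% = 316
Test samples = 400 - 316
= 84

84


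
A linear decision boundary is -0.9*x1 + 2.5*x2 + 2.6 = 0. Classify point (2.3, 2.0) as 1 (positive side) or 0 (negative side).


Compute -0.9 * 2.3 + 2.5 * 2.0 + 2.6
= -2.07 + 5.0 + 2.6
= 5.53
Since 5.53 >= 0, the point is on the positive side.

1


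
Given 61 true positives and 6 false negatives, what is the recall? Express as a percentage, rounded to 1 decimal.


Recall = TP / (TP + FN) * 100
= 61 / (61 + 6)
= 61 / 67
= 0.9104
= 91.0%

91.0


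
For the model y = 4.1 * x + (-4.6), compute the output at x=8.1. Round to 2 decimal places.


y = 4.1 * 8.1 + (-4.6)
= 33.21 + (-4.6)
= 28.61

28.61


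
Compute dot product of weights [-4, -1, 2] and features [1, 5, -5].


Element-wise products:
-4 * 1 = -4
-1 * 5 = -5
2 * -5 = -10
Sum = -4 + -5 + -10
= -19

-19


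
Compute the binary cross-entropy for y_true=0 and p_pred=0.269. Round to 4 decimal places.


For y=0: Loss = -log(1-p)
= -log(1 - 0.269)
= -log(0.731)
= -(-0.3133)
= 0.3133

0.3133


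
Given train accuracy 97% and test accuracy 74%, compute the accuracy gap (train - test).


Gap = train_accuracy - test_accuracy
= 97 - 74
= 23%
This large gap strongly indicates overfitting.

23


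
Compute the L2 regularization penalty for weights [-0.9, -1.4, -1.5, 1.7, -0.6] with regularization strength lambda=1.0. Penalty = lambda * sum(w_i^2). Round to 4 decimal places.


Squaring each weight:
(-0.9)^2 = 0.81
(-1.4)^2 = 1.96
(-1.5)^2 = 2.25
1.7^2 = 2.89
(-0.6)^2 = 0.36
Sum of squares = 8.27
Penalty = 1.0 * 8.27 = 8.2700

8.2700


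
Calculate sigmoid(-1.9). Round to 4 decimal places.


sigmoid(z) = 1 / (1 + exp(-z))
exp(-(-1.9)) = exp(1.9) = 6.6859
1 + 6.6859 = 7.6859
1 / 7.6859 = 0.1301

0.1301


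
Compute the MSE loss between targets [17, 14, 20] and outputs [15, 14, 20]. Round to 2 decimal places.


Differences: [2, 0, 0]
Squared errors: [4, 0, 0]
Sum of squared errors = 4
MSE = 4 / 3 = 1.33

1.33


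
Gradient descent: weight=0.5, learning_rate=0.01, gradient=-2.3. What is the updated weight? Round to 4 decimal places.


w_new = w_old - lr * gradient
= 0.5 - 0.01 * -2.3
= 0.5 - (-0.023)
= 0.5230

0.5230


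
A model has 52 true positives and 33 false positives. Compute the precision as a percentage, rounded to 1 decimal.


Precision = TP / (TP + FP) * 100
= 52 / (52 + 33)
= 52 / 85
= 0.6118
= 61.2%

61.2


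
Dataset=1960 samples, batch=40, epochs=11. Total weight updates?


Iterations per epoch = 1960 / 40 = 49
Total updates = iterations_per_epoch * epochs
= 49 * 11
= 539

539


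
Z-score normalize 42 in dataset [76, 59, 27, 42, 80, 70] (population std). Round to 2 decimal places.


Mean = (76 + 59 + 27 + 42 + 80 + 70) / 6 = 59.0
Variance = sum((x_i - mean)^2) / n = 360.6667
Std = sqrt(360.6667) = 18.9912
Z = (x - mean) / std
= (42 - 59.0) / 18.9912
= -17.0 / 18.9912
= -0.90

-0.90


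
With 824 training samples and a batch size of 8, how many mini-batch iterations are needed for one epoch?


Iterations per epoch = dataset_size / batch_size
= 824 / 8
= 103

103


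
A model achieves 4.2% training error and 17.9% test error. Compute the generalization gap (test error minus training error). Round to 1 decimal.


Generalization gap = test_error - train_error
= 17.9 - 4.2
= 13.7%
A large gap suggests overfitting.

13.7


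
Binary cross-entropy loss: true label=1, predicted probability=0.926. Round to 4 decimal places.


For y=1: Loss = -log(p)
= -log(0.926)
= -(-0.0769)
= 0.0769

0.0769


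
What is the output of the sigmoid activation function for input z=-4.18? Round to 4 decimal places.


sigmoid(z) = 1 / (1 + exp(-z))
exp(-(-4.18)) = exp(4.18) = 65.3659
1 + 65.3659 = 66.3659
1 / 66.3659 = 0.0151

0.0151


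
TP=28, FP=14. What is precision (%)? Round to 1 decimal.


Precision = TP / (TP + FP) * 100
= 28 / (28 + 14)
= 28 / 42
= 0.6667
= 66.7%

66.7


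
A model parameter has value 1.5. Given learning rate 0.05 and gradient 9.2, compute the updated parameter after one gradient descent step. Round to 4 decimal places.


w_new = w_old - lr * gradient
= 1.5 - 0.05 * 9.2
= 1.5 - (0.46)
= 1.0400

1.0400


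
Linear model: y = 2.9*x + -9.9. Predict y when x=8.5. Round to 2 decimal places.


y = 2.9 * 8.5 + (-9.9)
= 24.65 + (-9.9)
= 14.75

14.75


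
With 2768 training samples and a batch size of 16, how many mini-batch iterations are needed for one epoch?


Iterations per epoch = dataset_size / batch_size
= 2768 / 16
= 173

173


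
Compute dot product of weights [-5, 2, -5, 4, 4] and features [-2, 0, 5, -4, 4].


Element-wise products:
-5 * -2 = 10
2 * 0 = 0
-5 * 5 = -25
4 * -4 = -16
4 * 4 = 16
Sum = 10 + 0 + -25 + -16 + 16
= -15

-15


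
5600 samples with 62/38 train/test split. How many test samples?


Train samples = 5600 * 62% = 3472
Test samples = 5600 - 3472
= 2128

2128


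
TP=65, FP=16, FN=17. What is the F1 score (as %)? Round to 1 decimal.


Precision = TP / (TP + FP) = 65 / 81 = 0.8025
Recall = TP / (TP + FN) = 65 / 82 = 0.7927
F1 = 2 * P * R / (P + R)
= 2 * 0.8025 * 0.7927 / (0.8025 + 0.7927)
= 1.2722 / 1.5952
= 0.7975
As percentage: 79.8%

79.8


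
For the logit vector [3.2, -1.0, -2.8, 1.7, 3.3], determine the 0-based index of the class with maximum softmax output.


Softmax is a monotonic transformation, so it preserves the argmax.
We need to find the index of the maximum logit.
Index 0: 3.2
Index 1: -1.0
Index 2: -2.8
Index 3: 1.7
Index 4: 3.3
Maximum logit = 3.3 at index 4

4


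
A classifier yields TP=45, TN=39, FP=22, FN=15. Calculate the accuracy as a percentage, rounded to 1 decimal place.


Accuracy = (TP + TN) / (TP + TN + FP + FN) * 100
= (45 + 39) / (45 + 39 + 22 + 15)
= 84 / 121
= 0.6942
= 69.4%

69.4


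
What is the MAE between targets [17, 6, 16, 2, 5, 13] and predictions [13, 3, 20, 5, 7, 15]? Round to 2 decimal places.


Absolute errors: [4, 3, 4, 3, 2, 2]
Sum of absolute errors = 18
MAE = 18 / 6 = 3.00

3.00


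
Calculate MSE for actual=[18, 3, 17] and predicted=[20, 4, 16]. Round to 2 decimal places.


Differences: [-2, -1, 1]
Squared errors: [4, 1, 1]
Sum of squared errors = 6
MSE = 6 / 3 = 2.00

2.00


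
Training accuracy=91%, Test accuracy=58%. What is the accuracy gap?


Gap = train_accuracy - test_accuracy
= 91 - 58
= 33%
This large gap strongly indicates overfitting.

33


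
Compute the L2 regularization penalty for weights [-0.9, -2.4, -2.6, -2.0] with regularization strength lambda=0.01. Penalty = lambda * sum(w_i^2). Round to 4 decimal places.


Squaring each weight:
(-0.9)^2 = 0.81
(-2.4)^2 = 5.76
(-2.6)^2 = 6.76
(-2.0)^2 = 4.0
Sum of squares = 17.33
Penalty = 0.01 * 17.33 = 0.1733

0.1733


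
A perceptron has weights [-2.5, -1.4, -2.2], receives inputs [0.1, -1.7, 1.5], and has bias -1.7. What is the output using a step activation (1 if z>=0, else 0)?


z = w . x + b
= -2.5*0.1 + -1.4*-1.7 + -2.2*1.5 + -1.7
= -0.25 + 2.38 + -3.3 + -1.7
= -1.17 + -1.7
= -2.87
Since z = -2.87 < 0, output = 0

0


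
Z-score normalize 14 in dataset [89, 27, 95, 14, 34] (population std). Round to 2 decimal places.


Mean = (89 + 27 + 95 + 14 + 34) / 5 = 51.8
Variance = sum((x_i - mean)^2) / n = 1122.16
Std = sqrt(1122.16) = 33.4987
Z = (x - mean) / std
= (14 - 51.8) / 33.4987
= -37.8 / 33.4987
= -1.13

-1.13


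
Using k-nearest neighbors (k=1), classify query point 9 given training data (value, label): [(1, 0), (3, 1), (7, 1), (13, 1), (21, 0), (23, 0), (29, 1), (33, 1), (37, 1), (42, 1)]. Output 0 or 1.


Distances from query 9:
Point 7 (class 1): distance = 2
K=1 nearest neighbors: classes = [1]
Votes for class 1: 1 / 1
Majority vote => class 1

1


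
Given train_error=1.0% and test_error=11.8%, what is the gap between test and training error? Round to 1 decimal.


Generalization gap = test_error - train_error
= 11.8 - 1.0
= 10.8%
A large gap suggests overfitting.

10.8


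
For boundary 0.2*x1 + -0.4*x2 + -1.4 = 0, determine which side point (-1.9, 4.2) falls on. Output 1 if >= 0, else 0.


Compute 0.2 * -1.9 + -0.4 * 4.2 + -1.4
= -0.38 + -1.68 + -1.4
= -3.46
Since -3.46 < 0, the point is on the negative side.

0


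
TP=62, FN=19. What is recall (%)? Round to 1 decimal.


Recall = TP / (TP + FN) * 100
= 62 / (62 + 19)
= 62 / 81
= 0.7654
= 76.5%

76.5


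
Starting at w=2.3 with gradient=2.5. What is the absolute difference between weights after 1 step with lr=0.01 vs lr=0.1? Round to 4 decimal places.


With lr=0.01: w_new = 2.3 - 0.01 * 2.5 = 2.275
With lr=0.1: w_new = 2.3 - 0.1 * 2.5 = 2.05
Absolute difference = |2.275 - 2.05|
= 0.2250

0.2250


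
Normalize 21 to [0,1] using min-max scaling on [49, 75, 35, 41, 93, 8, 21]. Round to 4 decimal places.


Min = 8, Max = 93
Range = 93 - 8 = 85
Scaled = (x - min) / (max - min)
= (21 - 8) / 85
= 13 / 85
= 0.1529

0.1529


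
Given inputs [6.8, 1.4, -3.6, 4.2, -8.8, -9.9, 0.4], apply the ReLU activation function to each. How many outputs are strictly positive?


ReLU(x) = max(0, x) for each element:
ReLU(6.8) = 6.8
ReLU(1.4) = 1.4
ReLU(-3.6) = 0
ReLU(4.2) = 4.2
ReLU(-8.8) = 0
ReLU(-9.9) = 0
ReLU(0.4) = 0.4
Active neurons (>0): 4

4


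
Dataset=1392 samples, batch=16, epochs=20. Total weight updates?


Iterations per epoch = 1392 / 16 = 87
Total updates = iterations_per_epoch * epochs
= 87 * 20
= 1740

1740


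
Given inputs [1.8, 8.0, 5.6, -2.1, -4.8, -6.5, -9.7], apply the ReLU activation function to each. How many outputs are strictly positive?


ReLU(x) = max(0, x) for each element:
ReLU(1.8) = 1.8
ReLU(8.0) = 8.0
ReLU(5.6) = 5.6
ReLU(-2.1) = 0
ReLU(-4.8) = 0
ReLU(-6.5) = 0
ReLU(-9.7) = 0
Active neurons (>0): 3

3


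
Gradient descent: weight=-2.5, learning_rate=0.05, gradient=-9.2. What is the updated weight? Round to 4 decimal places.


w_new = w_old - lr * gradient
= -2.5 - 0.05 * -9.2
= -2.5 - (-0.46)
= -2.0400

-2.0400


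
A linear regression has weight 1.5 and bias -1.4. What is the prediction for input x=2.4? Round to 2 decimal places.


y = 1.5 * 2.4 + (-1.4)
= 3.6 + (-1.4)
= 2.20

2.20


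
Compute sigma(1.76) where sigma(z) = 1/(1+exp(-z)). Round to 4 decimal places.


sigmoid(z) = 1 / (1 + exp(-z))
exp(-(1.76)) = exp(-1.76) = 0.172
1 + 0.172 = 1.172
1 / 1.172 = 0.8532

0.8532


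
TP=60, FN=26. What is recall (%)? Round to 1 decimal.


Recall = TP / (TP + FN) * 100
= 60 / (60 + 26)
= 60 / 86
= 0.6977
= 69.8%

69.8


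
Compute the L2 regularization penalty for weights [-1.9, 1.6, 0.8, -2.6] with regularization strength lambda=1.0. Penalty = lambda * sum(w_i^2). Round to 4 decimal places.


Squaring each weight:
(-1.9)^2 = 3.61
1.6^2 = 2.56
0.8^2 = 0.64
(-2.6)^2 = 6.76
Sum of squares = 13.57
Penalty = 1.0 * 13.57 = 13.5700

13.5700


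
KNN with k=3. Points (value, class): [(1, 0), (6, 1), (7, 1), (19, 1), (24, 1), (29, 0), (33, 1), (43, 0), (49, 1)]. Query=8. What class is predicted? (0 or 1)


Distances from query 8:
Point 7 (class 1): distance = 1
Point 6 (class 1): distance = 2
Point 1 (class 0): distance = 7
K=3 nearest neighbors: classes = [1, 1, 0]
Votes for class 1: 2 / 3
Majority vote => class 1

1


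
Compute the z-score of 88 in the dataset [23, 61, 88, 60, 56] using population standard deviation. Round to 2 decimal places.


Mean = (23 + 61 + 88 + 60 + 56) / 5 = 57.6
Variance = sum((x_i - mean)^2) / n = 428.24
Std = sqrt(428.24) = 20.694
Z = (x - mean) / std
= (88 - 57.6) / 20.694
= 30.4 / 20.694
= 1.47

1.47


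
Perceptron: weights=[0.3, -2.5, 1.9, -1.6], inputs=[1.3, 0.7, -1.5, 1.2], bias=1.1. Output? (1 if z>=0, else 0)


z = w . x + b
= 0.3*1.3 + -2.5*0.7 + 1.9*-1.5 + -1.6*1.2 + 1.1
= 0.39 + -1.75 + -2.85 + -1.92 + 1.1
= -6.13 + 1.1
= -5.03
Since z = -5.03 < 0, output = 0

0


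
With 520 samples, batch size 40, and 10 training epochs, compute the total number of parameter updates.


Iterations per epoch = 520 / 40 = 13
Total updates = iterations_per_epoch * epochs
= 13 * 10
= 130

130


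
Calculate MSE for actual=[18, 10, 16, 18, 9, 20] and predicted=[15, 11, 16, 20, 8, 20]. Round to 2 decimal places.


Differences: [3, -1, 0, -2, 1, 0]
Squared errors: [9, 1, 0, 4, 1, 0]
Sum of squared errors = 15
MSE = 15 / 6 = 2.50

2.50


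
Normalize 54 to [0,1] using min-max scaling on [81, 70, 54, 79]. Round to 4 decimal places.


Min = 54, Max = 81
Range = 81 - 54 = 27
Scaled = (x - min) / (max - min)
= (54 - 54) / 27
= 0 / 27
= 0.0000

0.0000


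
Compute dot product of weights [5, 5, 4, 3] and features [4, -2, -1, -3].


Element-wise products:
5 * 4 = 20
5 * -2 = -10
4 * -1 = -4
3 * -3 = -9
Sum = 20 + -10 + -4 + -9
= -3

-3


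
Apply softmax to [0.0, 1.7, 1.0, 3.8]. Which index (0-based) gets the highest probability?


Softmax is a monotonic transformation, so it preserves the argmax.
We need to find the index of the maximum logit.
Index 0: 0.0
Index 1: 1.7
Index 2: 1.0
Index 3: 3.8
Maximum logit = 3.8 at index 3

3


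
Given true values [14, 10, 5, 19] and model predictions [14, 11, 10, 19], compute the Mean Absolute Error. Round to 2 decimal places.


Absolute errors: [0, 1, 5, 0]
Sum of absolute errors = 6
MAE = 6 / 4 = 1.50

1.50


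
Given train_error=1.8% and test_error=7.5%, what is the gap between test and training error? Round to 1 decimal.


Generalization gap = test_error - train_error
= 7.5 - 1.8
= 5.7%
A moderate gap.

5.7


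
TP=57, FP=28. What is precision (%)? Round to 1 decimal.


Precision = TP / (TP + FP) * 100
= 57 / (57 + 28)
= 57 / 85
= 0.6706
= 67.1%

67.1


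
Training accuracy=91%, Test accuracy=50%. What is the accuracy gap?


Gap = train_accuracy - test_accuracy
= 91 - 50
= 41%
This large gap strongly indicates overfitting.

41


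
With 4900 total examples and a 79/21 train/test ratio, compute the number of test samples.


Train samples = 4900 * 79% = 3871
Test samples = 4900 - 3871
= 1029

1029


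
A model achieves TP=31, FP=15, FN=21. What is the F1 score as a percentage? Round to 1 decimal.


Precision = TP / (TP + FP) = 31 / 46 = 0.6739
Recall = TP / (TP + FN) = 31 / 52 = 0.5962
F1 = 2 * P * R / (P + R)
= 2 * 0.6739 * 0.5962 / (0.6739 + 0.5962)
= 0.8035 / 1.2701
= 0.6327
As percentage: 63.3%

63.3


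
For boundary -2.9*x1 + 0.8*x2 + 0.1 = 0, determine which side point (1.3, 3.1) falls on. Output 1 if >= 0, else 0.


Compute -2.9 * 1.3 + 0.8 * 3.1 + 0.1
= -3.77 + 2.48 + 0.1
= -1.19
Since -1.19 < 0, the point is on the negative side.

0


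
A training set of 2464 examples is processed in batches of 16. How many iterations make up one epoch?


Iterations per epoch = dataset_size / batch_size
= 2464 / 16
= 154

154


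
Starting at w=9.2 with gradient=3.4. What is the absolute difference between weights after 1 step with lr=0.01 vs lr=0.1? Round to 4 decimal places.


With lr=0.01: w_new = 9.2 - 0.01 * 3.4 = 9.166
With lr=0.1: w_new = 9.2 - 0.1 * 3.4 = 8.86
Absolute difference = |9.166 - 8.86|
= 0.3060

0.3060


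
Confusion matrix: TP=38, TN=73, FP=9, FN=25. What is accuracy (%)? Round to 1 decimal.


Accuracy = (TP + TN) / (TP + TN + FP + FN) * 100
= (38 + 73) / (38 + 73 + 9 + 25)
= 111 / 145
= 0.7655
= 76.6%

76.6


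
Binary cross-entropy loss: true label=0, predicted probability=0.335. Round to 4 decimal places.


For y=0: Loss = -log(1-p)
= -log(1 - 0.335)
= -log(0.665)
= -(-0.408)
= 0.4080

0.4080


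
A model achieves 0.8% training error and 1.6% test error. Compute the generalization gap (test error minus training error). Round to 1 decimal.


Generalization gap = test_error - train_error
= 1.6 - 0.8
= 0.8%
A small gap suggests good generalization.

0.8


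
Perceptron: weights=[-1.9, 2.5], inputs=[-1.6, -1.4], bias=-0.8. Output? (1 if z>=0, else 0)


z = w . x + b
= -1.9*-1.6 + 2.5*-1.4 + -0.8
= 3.04 + -3.5 + -0.8
= -0.46 + -0.8
= -1.26
Since z = -1.26 < 0, output = 0

0


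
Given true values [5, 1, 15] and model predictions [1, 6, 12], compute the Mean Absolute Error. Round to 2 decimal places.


Absolute errors: [4, 5, 3]
Sum of absolute errors = 12
MAE = 12 / 3 = 4.00

4.00


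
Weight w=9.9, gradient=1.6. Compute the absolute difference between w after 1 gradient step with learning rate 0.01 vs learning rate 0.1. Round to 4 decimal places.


With lr=0.01: w_new = 9.9 - 0.01 * 1.6 = 9.884
With lr=0.1: w_new = 9.9 - 0.1 * 1.6 = 9.74
Absolute difference = |9.884 - 9.74|
= 0.1440

0.1440


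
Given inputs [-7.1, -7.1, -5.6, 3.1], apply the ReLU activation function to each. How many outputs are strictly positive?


ReLU(x) = max(0, x) for each element:
ReLU(-7.1) = 0
ReLU(-7.1) = 0
ReLU(-5.6) = 0
ReLU(3.1) = 3.1
Active neurons (>0): 1

1


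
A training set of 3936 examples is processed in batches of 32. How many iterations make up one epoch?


Iterations per epoch = dataset_size / batch_size
= 3936 / 32
= 123

123


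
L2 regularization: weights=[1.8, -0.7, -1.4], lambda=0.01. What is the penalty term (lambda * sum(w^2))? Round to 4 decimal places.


Squaring each weight:
1.8^2 = 3.24
(-0.7)^2 = 0.49
(-1.4)^2 = 1.96
Sum of squares = 5.69
Penalty = 0.01 * 5.69 = 0.0569

0.0569


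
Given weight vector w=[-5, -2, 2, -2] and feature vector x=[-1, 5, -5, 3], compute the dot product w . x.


Element-wise products:
-5 * -1 = 5
-2 * 5 = -10
2 * -5 = -10
-2 * 3 = -6
Sum = 5 + -10 + -10 + -6
= -21

-21


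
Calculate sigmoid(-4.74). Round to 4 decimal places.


sigmoid(z) = 1 / (1 + exp(-z))
exp(-(-4.74)) = exp(4.74) = 114.4342
1 + 114.4342 = 115.4342
1 / 115.4342 = 0.0087

0.0087


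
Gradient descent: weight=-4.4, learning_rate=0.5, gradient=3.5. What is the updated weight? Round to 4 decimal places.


w_new = w_old - lr * gradient
= -4.4 - 0.5 * 3.5
= -4.4 - (1.75)
= -6.1500

-6.1500


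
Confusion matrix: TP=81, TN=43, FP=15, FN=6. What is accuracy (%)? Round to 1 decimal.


Accuracy = (TP + TN) / (TP + TN + FP + FN) * 100
= (81 + 43) / (81 + 43 + 15 + 6)
= 124 / 145
= 0.8552
= 85.5%

85.5
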